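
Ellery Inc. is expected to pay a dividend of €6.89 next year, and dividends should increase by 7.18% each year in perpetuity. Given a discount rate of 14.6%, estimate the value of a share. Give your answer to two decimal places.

€92.86

Gordon growth model: P₀ = D₁/(r − g), with D₁ = 6.89 given directly.
P₀ = 6.8900 / (0.146 − 0.0718) = 6.8900 / 0.0742 = 92.8571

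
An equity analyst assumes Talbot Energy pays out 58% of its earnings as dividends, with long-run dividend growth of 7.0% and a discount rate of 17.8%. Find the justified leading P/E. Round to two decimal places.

Justified leading P/E = b/(r−g) = 0.58/(0.178−0.07) = 5.3704

5.37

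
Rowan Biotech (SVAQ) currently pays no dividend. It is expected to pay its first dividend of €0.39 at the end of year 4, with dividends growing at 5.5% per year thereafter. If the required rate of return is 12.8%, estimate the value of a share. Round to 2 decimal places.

€3.72

Deferred-dividend DDM. At t=3 the remaining stream is a growing perpetuity with first payment D_4 = 0.39.
V_3 = D_4/(r−g) = 0.39/(0.128−0.055) = 5.3425
P₀ = V_3/(1+r)^3 = 5.3425/(1+0.128)^3 = 3.7223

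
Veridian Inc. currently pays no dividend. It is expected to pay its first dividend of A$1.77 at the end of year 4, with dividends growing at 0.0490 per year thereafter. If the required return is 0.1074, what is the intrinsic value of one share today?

Deferred-dividend DDM. At t=3 the remaining stream is a growing perpetuity with first payment D_4 = 1.77.
V_3 = D_4/(r−g) = 1.77/(0.1074−0.049) = 30.3082
P₀ = V_3/(1+r)^3 = 30.3082/(1+0.1074)^3 = 22.3176

A$22.32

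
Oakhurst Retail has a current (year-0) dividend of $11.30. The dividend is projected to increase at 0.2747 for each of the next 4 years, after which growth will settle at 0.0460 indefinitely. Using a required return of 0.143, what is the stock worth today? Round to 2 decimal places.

$248.30

Two-stage DDM. Project D₁…D_4 at 0.2747, terminal growth 0.046, discount at r = 0.143.
D_1 = 14.4041
D_2 = 18.3609
D_3 = 23.4047
D_4 = 29.8339
Terminal value at t=4: TV = D_5/(r−g) = 31.2063/(0.143−0.046) = 321.7143
P₀ = 14.4041/(1+0.143)^1 + 18.3609/(1+0.143)^2 + 23.4047/(1+0.143)^3 + 29.8339/(1+0.143)^4 + 321.7143/(1+0.143)^4 = 248.2976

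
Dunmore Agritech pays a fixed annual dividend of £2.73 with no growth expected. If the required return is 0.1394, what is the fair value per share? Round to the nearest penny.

Zero-growth DDM (perpetuity): P₀ = D/r = 2.73 / 0.1394 = 19.5839

£19.58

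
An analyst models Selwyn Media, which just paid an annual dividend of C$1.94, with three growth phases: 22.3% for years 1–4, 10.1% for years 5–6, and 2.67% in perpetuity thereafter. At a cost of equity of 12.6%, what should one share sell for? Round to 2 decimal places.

Three-stage DDM. Project D₁…D_6; terminal Gordon value at t=6 with g = 0.0267; discount at r = 0.126.
D_1 = 2.3726
D_2 = 2.9017
D_3 = 3.5488
D_4 = 4.3402
D_5 = 4.7785
D_6 = 5.2612
TV_6 = 5.4016/(0.126−0.0267) = 54.3972
P₀ = Σ Dₜ/(1+r)ᵗ + TV_6/(1+r)^6 = 41.4927

C$41.49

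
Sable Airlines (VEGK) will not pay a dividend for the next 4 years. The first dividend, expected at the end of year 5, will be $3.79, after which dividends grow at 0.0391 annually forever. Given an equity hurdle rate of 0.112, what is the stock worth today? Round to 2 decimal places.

$34.00

Deferred-dividend DDM. At t=4 the remaining stream is a growing perpetuity with first payment D_5 = 3.79.
V_4 = D_5/(r−g) = 3.79/(0.112−0.0391) = 51.9890
P₀ = V_4/(1+r)^4 = 51.9890/(1+0.112)^4 = 34.0011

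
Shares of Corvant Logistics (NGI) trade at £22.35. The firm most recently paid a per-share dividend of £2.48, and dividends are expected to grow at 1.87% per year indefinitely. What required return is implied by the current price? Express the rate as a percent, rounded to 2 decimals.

Rearranging the constant-growth DDM: r = D₁/P₀ + g.
D₁ = 2.48 × (1 + 0.0187) = 2.5264.
r = 2.5264 / 22.35 + 0.0187 = 0.11304 + 0.0187 = 0.13174

13.17%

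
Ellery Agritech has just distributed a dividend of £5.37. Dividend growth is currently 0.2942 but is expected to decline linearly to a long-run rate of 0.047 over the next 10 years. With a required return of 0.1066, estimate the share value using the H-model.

H-model: P₀ = D₀[(1+g_L) + H(g_S−g_L)]/(r−g_L), with H = 10/2 = 5.
P₀ = 5.37 × [(1+0.047) + 5×(0.2942−0.047)] / (0.1066−0.047)
   = 5.37 × 2.2830 / 0.0596 = 205.6998

£205.70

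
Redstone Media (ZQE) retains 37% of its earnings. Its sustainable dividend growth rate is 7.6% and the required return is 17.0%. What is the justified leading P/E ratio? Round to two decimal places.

6.70

Payout ratio b = 1 − 0.37 = 0.63.
Justified leading P/E = b/(r−g) = 0.63/(0.17−0.076) = 6.7021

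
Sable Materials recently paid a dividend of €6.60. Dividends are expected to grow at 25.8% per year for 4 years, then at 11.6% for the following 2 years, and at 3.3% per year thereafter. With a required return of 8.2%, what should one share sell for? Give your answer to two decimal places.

€334.78

Three-stage DDM. Project D₁…D_6; terminal Gordon value at t=6 with g = 0.033; discount at r = 0.082.
D_1 = 8.3028
D_2 = 10.4449
D_3 = 13.1397
D_4 = 16.5298
D_5 = 18.4472
D_6 = 20.5871
TV_6 = 21.2665/(0.082−0.033) = 434.0094
P₀ = Σ Dₜ/(1+r)ᵗ + TV_6/(1+r)^6 = 334.7783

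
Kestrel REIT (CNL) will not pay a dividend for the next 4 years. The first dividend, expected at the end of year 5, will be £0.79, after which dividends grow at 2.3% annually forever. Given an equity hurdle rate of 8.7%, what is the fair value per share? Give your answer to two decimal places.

£8.84

Deferred-dividend DDM. At t=4 the remaining stream is a growing perpetuity with first payment D_5 = 0.79.
V_4 = D_5/(r−g) = 0.79/(0.087−0.023) = 12.3438
P₀ = V_4/(1+r)^4 = 12.3438/(1+0.087)^4 = 8.8416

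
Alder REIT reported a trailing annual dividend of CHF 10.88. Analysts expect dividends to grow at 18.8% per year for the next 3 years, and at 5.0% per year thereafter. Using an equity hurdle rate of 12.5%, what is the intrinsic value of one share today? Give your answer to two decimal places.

Two-stage DDM. Project D₁…D_3 at 0.188, terminal growth 0.05, discount at r = 0.125.
D_1 = 12.9254
D_2 = 15.3554
D_3 = 18.2422
Terminal value at t=3: TV = D_4/(r−g) = 19.1544/(0.125−0.05) = 255.3914
P₀ = 12.9254/(1+0.125)^1 + 15.3554/(1+0.125)^2 + 18.2422/(1+0.125)^3 + 255.3914/(1+0.125)^3 = 215.8036

CHF 215.80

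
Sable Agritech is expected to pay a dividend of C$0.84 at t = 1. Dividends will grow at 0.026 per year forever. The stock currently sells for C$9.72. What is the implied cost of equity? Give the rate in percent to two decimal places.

Rearranging the constant-growth DDM: r = D₁/P₀ + g.
r = 0.8400 / 9.72 + 0.026 = 0.08642 + 0.026 = 0.11242

11.24%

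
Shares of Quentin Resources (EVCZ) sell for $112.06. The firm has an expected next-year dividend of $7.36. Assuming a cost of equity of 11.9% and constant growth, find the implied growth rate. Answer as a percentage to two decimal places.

5.33%

From P₀ = D₁/(r − g), the implied growth is g = r − D₁/P₀.
g = 0.119 − 7.36/112.06 = 0.119 − 0.06568 = 0.05332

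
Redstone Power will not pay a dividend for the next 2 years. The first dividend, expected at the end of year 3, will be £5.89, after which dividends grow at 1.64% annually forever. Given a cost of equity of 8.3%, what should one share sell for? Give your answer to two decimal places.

£75.40

Deferred-dividend DDM. At t=2 the remaining stream is a growing perpetuity with first payment D_3 = 5.89.
V_2 = D_3/(r−g) = 5.89/(0.083−0.0164) = 88.4384
P₀ = V_2/(1+r)^2 = 88.4384/(1+0.083)^2 = 75.4022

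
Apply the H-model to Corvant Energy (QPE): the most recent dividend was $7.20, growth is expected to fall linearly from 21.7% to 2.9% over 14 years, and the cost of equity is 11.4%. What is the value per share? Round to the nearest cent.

$198.64

H-model: P₀ = D₀[(1+g_L) + H(g_S−g_L)]/(r−g_L), with H = 14/2 = 7.
P₀ = 7.20 × [(1+0.029) + 7×(0.217−0.029)] / (0.114−0.029)
   = 7.20 × 2.3450 / 0.085 = 198.6353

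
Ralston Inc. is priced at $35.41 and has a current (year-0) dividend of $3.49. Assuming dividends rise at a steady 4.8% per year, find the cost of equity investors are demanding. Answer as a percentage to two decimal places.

Rearranging the constant-growth DDM: r = D₁/P₀ + g.
D₁ = 3.49 × (1 + 0.048) = 3.6575.
r = 3.6575 / 35.41 + 0.048 = 0.10329 + 0.048 = 0.15129

15.13%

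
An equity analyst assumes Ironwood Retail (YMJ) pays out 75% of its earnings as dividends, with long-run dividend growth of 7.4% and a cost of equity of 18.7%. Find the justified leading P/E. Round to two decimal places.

6.64

Justified leading P/E = b/(r−g) = 0.75/(0.187−0.074) = 6.6372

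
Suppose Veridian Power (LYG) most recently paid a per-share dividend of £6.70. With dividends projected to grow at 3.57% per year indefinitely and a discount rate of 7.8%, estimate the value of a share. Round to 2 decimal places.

£164.05

Gordon growth model: P₀ = D₁/(r − g). D₁ = 6.70 × (1 + 0.0357) = 6.9392.
P₀ = 6.9392 / (0.078 − 0.0357) = 6.9392 / 0.0423 = 164.0470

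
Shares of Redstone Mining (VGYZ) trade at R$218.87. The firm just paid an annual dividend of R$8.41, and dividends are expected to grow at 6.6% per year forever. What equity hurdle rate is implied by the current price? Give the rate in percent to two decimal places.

10.70%

Rearranging the constant-growth DDM: r = D₁/P₀ + g.
D₁ = 8.41 × (1 + 0.066) = 8.9651.
r = 8.9651 / 218.87 + 0.066 = 0.04096 + 0.066 = 0.10696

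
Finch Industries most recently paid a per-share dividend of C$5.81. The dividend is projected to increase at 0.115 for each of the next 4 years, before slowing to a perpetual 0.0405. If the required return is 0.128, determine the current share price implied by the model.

C$88.54

Two-stage DDM. Project D₁…D_4 at 0.115, terminal growth 0.0405, discount at r = 0.128.
D_1 = 6.4781
D_2 = 7.2231
D_3 = 8.0538
D_4 = 8.9800
Terminal value at t=4: TV = D_5/(r−g) = 9.3437/(0.128−0.0405) = 106.7848
P₀ = 6.4781/(1+0.128)^1 + 7.2231/(1+0.128)^2 + 8.0538/(1+0.128)^3 + 8.9800/(1+0.128)^4 + 106.7848/(1+0.128)^4 = 88.5370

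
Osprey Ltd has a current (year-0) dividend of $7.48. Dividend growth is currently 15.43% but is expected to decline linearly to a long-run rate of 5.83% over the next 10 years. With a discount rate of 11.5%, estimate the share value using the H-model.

$202.94

H-model: P₀ = D₀[(1+g_L) + H(g_S−g_L)]/(r−g_L), with H = 10/2 = 5.
P₀ = 7.48 × [(1+0.0583) + 5×(0.1543−0.0583)] / (0.115−0.0583)
   = 7.48 × 1.5383 / 0.0567 = 202.9362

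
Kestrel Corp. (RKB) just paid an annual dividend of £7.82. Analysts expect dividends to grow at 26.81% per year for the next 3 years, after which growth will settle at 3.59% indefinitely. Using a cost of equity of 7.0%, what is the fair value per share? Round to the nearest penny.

Two-stage DDM. Project D₁…D_3 at 0.2681, terminal growth 0.0359, discount at r = 0.07.
D_1 = 9.9165
D_2 = 12.5752
D_3 = 15.9466
Terminal value at t=3: TV = D_4/(r−g) = 16.5191/(0.07−0.0359) = 484.4296
P₀ = 9.9165/(1+0.07)^1 + 12.5752/(1+0.07)^2 + 15.9466/(1+0.07)^3 + 484.4296/(1+0.07)^3 = 428.7075

£428.71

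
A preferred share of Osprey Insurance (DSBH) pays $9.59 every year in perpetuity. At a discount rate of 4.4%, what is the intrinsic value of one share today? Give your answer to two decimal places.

Zero-growth DDM (perpetuity): P₀ = D/r = 9.59 / 0.044 = 217.9545

$217.95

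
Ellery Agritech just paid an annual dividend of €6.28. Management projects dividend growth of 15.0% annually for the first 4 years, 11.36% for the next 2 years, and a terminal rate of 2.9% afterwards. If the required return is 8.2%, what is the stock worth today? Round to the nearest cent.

€210.87

Three-stage DDM. Project D₁…D_6; terminal Gordon value at t=6 with g = 0.029; discount at r = 0.082.
D_1 = 7.2220
D_2 = 8.3053
D_3 = 9.5511
D_4 = 10.9838
D_5 = 12.2315
D_6 = 13.6210
TV_6 = 14.0160/(0.082−0.029) = 264.4533
P₀ = Σ Dₜ/(1+r)ᵗ + TV_6/(1+r)^6 = 210.8701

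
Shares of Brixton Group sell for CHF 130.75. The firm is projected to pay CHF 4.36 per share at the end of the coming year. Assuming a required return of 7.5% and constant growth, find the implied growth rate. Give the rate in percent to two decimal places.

4.17%

From P₀ = D₁/(r − g), the implied growth is g = r − D₁/P₀.
g = 0.075 − 4.36/130.75 = 0.075 − 0.03335 = 0.04165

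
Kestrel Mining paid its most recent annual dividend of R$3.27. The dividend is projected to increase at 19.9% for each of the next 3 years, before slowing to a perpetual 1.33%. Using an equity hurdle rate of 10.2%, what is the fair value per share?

Two-stage DDM. Project D₁…D_3 at 0.199, terminal growth 0.0133, discount at r = 0.102.
D_1 = 3.9207
D_2 = 4.7010
D_3 = 5.6364
Terminal value at t=3: TV = D_4/(r−g) = 5.7114/(0.102−0.0133) = 64.3902
P₀ = 3.9207/(1+0.102)^1 + 4.7010/(1+0.102)^2 + 5.6364/(1+0.102)^3 + 64.3902/(1+0.102)^3 = 59.7549

R$59.75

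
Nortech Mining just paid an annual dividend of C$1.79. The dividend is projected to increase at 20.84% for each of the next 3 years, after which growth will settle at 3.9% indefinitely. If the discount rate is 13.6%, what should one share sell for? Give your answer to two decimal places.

Two-stage DDM. Project D₁…D_3 at 0.2084, terminal growth 0.039, discount at r = 0.136.
D_1 = 2.1630
D_2 = 2.6138
D_3 = 3.1585
Terminal value at t=3: TV = D_4/(r−g) = 3.2817/(0.136−0.039) = 33.8321
P₀ = 2.1630/(1+0.136)^1 + 2.6138/(1+0.136)^2 + 3.1585/(1+0.136)^3 + 33.8321/(1+0.136)^3 = 29.1618

C$29.16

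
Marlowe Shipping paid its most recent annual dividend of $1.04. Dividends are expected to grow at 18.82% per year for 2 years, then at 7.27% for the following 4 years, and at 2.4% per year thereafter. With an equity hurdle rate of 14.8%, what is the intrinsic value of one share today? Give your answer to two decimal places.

Three-stage DDM. Project D₁…D_6; terminal Gordon value at t=6 with g = 0.024; discount at r = 0.148.
D_1 = 1.2357
D_2 = 1.4683
D_3 = 1.5750
D_4 = 1.6895
D_5 = 1.8124
D_6 = 1.9441
TV_6 = 1.9908/(0.148−0.024) = 16.0548
P₀ = Σ Dₜ/(1+r)ᵗ + TV_6/(1+r)^6 = 12.9764

$12.98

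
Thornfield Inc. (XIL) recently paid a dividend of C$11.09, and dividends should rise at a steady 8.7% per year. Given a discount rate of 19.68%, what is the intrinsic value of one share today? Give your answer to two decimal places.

C$109.79

Gordon growth model: P₀ = D₁/(r − g). D₁ = 11.09 × (1 + 0.087) = 12.0548.
P₀ = 12.0548 / (0.1968 − 0.087) = 12.0548 / 0.1098 = 109.7890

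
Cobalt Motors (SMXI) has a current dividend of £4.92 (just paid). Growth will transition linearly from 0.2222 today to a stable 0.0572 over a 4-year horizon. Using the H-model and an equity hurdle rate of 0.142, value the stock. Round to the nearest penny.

H-model: P₀ = D₀[(1+g_L) + H(g_S−g_L)]/(r−g_L), with H = 4/2 = 2.
P₀ = 4.92 × [(1+0.0572) + 2×(0.2222−0.0572)] / (0.142−0.0572)
   = 4.92 × 1.3872 / 0.0848 = 80.4838

£80.48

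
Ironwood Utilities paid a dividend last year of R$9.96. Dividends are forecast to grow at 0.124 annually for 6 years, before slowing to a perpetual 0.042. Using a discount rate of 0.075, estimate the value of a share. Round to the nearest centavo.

R$480.97

Two-stage DDM. Project D₁…D_6 at 0.124, terminal growth 0.042, discount at r = 0.075.
D_1 = 11.1950
D_2 = 12.5832
D_3 = 14.1435
D_4 = 15.8973
D_5 = 17.8686
D_6 = 20.0843
Terminal value at t=6: TV = D_7/(r−g) = 20.9279/(0.075−0.042) = 634.1777
P₀ = 11.1950/(1+0.075)^1 + 12.5832/(1+0.075)^2 + 14.1435/(1+0.075)^3 + 15.8973/(1+0.075)^4 + 17.8686/(1+0.075)^5 + 20.0843/(1+0.075)^6 + 634.1777/(1+0.075)^6 = 480.9748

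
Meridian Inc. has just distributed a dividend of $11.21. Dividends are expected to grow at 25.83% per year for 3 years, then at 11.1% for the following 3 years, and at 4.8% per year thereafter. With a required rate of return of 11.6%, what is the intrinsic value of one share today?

Three-stage DDM. Project D₁…D_6; terminal Gordon value at t=6 with g = 0.048; discount at r = 0.116.
D_1 = 14.1055
D_2 = 17.7490
D_3 = 22.3336
D_4 = 24.8126
D_5 = 27.5668
D_6 = 30.6267
TV_6 = 32.0968/(0.116−0.048) = 472.0117
P₀ = Σ Dₜ/(1+r)ᵗ + TV_6/(1+r)^6 = 335.0571

$335.06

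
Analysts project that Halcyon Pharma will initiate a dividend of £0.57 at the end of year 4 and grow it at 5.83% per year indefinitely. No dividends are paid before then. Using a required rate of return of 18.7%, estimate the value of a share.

Deferred-dividend DDM. At t=3 the remaining stream is a growing perpetuity with first payment D_4 = 0.57.
V_3 = D_4/(r−g) = 0.57/(0.187−0.0583) = 4.4289
P₀ = V_3/(1+r)^3 = 4.4289/(1+0.187)^3 = 2.6482

£2.65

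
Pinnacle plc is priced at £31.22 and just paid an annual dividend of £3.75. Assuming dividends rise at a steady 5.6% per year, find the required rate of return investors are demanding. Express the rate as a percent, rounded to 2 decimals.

Rearranging the constant-growth DDM: r = D₁/P₀ + g.
D₁ = 3.75 × (1 + 0.056) = 3.9600.
r = 3.9600 / 31.22 + 0.056 = 0.12684 + 0.056 = 0.18284

18.28%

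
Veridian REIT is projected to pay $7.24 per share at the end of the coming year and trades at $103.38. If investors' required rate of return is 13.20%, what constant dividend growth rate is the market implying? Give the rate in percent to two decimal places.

From P₀ = D₁/(r − g), the implied growth is g = r − D₁/P₀.
g = 0.132 − 7.24/103.38 = 0.132 − 0.07003 = 0.06197

6.20%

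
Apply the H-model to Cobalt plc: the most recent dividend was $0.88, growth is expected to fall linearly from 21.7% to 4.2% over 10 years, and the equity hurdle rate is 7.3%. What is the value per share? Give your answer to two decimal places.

$54.42

H-model: P₀ = D₀[(1+g_L) + H(g_S−g_L)]/(r−g_L), with H = 10/2 = 5.
P₀ = 0.88 × [(1+0.042) + 5×(0.217−0.042)] / (0.073−0.042)
   = 0.88 × 1.9170 / 0.031 = 54.4181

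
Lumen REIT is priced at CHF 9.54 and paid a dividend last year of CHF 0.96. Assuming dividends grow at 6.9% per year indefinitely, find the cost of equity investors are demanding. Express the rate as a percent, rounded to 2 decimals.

Rearranging the constant-growth DDM: r = D₁/P₀ + g.
D₁ = 0.96 × (1 + 0.069) = 1.0262.
r = 1.0262 / 9.54 + 0.069 = 0.10757 + 0.069 = 0.17657

17.66%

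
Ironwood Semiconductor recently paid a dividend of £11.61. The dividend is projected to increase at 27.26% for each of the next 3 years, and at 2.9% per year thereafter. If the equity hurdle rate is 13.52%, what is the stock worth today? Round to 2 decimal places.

£202.44

Two-stage DDM. Project D₁…D_3 at 0.2726, terminal growth 0.029, discount at r = 0.1352.
D_1 = 14.7749
D_2 = 18.8025
D_3 = 23.9281
Terminal value at t=3: TV = D_4/(r−g) = 24.6220/(0.1352−0.029) = 231.8456
P₀ = 14.7749/(1+0.1352)^1 + 18.8025/(1+0.1352)^2 + 23.9281/(1+0.1352)^3 + 231.8456/(1+0.1352)^3 = 202.4449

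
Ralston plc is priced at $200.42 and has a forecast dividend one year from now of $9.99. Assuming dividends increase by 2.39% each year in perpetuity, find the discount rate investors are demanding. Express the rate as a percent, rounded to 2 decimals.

7.37%

Rearranging the constant-growth DDM: r = D₁/P₀ + g.
r = 9.9900 / 200.42 + 0.0239 = 0.04985 + 0.0239 = 0.07375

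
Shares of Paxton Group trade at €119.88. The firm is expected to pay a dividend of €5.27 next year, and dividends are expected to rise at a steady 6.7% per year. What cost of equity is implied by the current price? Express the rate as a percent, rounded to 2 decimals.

11.10%

Rearranging the constant-growth DDM: r = D₁/P₀ + g.
r = 5.2700 / 119.88 + 0.067 = 0.04396 + 0.067 = 0.11096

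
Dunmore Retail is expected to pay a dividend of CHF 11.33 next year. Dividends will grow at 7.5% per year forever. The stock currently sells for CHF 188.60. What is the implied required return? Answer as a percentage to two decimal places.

Rearranging the constant-growth DDM: r = D₁/P₀ + g.
r = 11.3300 / 188.60 + 0.075 = 0.06007 + 0.075 = 0.13507

13.51%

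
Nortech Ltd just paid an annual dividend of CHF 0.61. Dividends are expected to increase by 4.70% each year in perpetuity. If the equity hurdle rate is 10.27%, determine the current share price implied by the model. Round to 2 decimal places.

Gordon growth model: P₀ = D₁/(r − g). D₁ = 0.61 × (1 + 0.047) = 0.6387.
P₀ = 0.6387 / (0.1027 − 0.047) = 0.6387 / 0.0557 = 11.4662

CHF 11.47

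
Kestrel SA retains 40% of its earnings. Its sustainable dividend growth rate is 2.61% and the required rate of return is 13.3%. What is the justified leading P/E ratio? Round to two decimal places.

Payout ratio b = 1 − 0.40 = 0.60.
Justified leading P/E = b/(r−g) = 0.60/(0.133−0.0261) = 5.6127

5.61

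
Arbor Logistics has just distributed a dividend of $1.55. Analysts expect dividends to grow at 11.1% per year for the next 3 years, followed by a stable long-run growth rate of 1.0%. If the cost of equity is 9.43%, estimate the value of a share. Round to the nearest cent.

Two-stage DDM. Project D₁…D_3 at 0.111, terminal growth 0.01, discount at r = 0.0943.
D_1 = 1.7221
D_2 = 1.9132
D_3 = 2.1256
Terminal value at t=3: TV = D_4/(r−g) = 2.1468/(0.0943−0.01) = 25.4664
P₀ = 1.7221/(1+0.0943)^1 + 1.9132/(1+0.0943)^2 + 2.1256/(1+0.0943)^3 + 25.4664/(1+0.0943)^3 = 24.2272

$24.23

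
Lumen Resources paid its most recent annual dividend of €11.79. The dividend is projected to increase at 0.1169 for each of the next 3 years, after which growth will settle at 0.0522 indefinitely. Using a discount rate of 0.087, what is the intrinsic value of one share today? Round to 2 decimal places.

€424.06

Two-stage DDM. Project D₁…D_3 at 0.1169, terminal growth 0.0522, discount at r = 0.087.
D_1 = 13.1683
D_2 = 14.7076
D_3 = 16.4269
Terminal value at t=3: TV = D_4/(r−g) = 17.2844/(0.087−0.0522) = 496.6789
P₀ = 13.1683/(1+0.087)^1 + 14.7076/(1+0.087)^2 + 16.4269/(1+0.087)^3 + 496.6789/(1+0.087)^3 = 424.0633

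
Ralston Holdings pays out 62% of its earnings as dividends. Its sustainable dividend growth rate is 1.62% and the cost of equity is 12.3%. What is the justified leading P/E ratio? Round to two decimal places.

Justified leading P/E = b/(r−g) = 0.62/(0.123−0.0162) = 5.8052

5.81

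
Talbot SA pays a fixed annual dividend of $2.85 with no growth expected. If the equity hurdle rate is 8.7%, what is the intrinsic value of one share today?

$32.76

Zero-growth DDM (perpetuity): P₀ = D/r = 2.85 / 0.087 = 32.7586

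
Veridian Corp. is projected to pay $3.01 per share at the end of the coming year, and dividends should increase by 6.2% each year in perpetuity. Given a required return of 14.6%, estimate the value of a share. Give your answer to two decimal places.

Gordon growth model: P₀ = D₁/(r − g), with D₁ = 3.01 given directly.
P₀ = 3.0100 / (0.146 − 0.062) = 3.0100 / 0.084 = 35.8333

$35.83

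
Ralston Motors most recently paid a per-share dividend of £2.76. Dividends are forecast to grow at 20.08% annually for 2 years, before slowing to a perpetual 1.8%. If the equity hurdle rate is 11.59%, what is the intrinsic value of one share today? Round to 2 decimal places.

£39.40

Two-stage DDM. Project D₁…D_2 at 0.2008, terminal growth 0.018, discount at r = 0.1159.
D_1 = 3.3142
D_2 = 3.9797
Terminal value at t=2: TV = D_3/(r−g) = 4.0513/(0.1159−0.018) = 41.3824
P₀ = 3.3142/(1+0.1159)^1 + 3.9797/(1+0.1159)^2 + 41.3824/(1+0.1159)^2 = 39.3986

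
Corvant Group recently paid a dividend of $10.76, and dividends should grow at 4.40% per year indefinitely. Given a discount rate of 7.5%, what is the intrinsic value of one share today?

$362.37

Gordon growth model: P₀ = D₁/(r − g). D₁ = 10.76 × (1 + 0.044) = 11.2334.
P₀ = 11.2334 / (0.075 − 0.044) = 11.2334 / 0.031 = 362.3690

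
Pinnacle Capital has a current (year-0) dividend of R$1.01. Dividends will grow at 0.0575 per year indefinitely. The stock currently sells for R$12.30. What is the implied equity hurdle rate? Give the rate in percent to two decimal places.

Rearranging the constant-growth DDM: r = D₁/P₀ + g.
D₁ = 1.01 × (1 + 0.0575) = 1.0681.
r = 1.0681 / 12.30 + 0.0575 = 0.08684 + 0.0575 = 0.14434

14.43%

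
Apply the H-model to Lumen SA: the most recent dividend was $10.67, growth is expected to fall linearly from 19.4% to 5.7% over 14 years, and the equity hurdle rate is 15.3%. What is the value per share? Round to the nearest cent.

H-model: P₀ = D₀[(1+g_L) + H(g_S−g_L)]/(r−g_L), with H = 14/2 = 7.
P₀ = 10.67 × [(1+0.057) + 7×(0.194−0.057)] / (0.153−0.057)
   = 10.67 × 2.0160 / 0.096 = 224.0700

$224.07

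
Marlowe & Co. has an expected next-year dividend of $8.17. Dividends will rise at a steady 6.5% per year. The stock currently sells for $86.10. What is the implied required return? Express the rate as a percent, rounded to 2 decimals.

Rearranging the constant-growth DDM: r = D₁/P₀ + g.
r = 8.1700 / 86.10 + 0.065 = 0.09489 + 0.065 = 0.15989

15.99%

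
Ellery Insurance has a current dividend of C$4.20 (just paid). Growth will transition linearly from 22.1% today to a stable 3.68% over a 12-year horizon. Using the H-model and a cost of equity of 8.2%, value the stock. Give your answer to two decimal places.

C$199.04

H-model: P₀ = D₀[(1+g_L) + H(g_S−g_L)]/(r−g_L), with H = 12/2 = 6.
P₀ = 4.20 × [(1+0.0368) + 6×(0.221−0.0368)] / (0.082−0.0368)
   = 4.20 × 2.1420 / 0.0452 = 199.0354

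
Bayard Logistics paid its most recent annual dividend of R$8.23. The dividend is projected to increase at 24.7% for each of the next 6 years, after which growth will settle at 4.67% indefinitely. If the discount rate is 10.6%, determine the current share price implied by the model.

Two-stage DDM. Project D₁…D_6 at 0.247, terminal growth 0.0467, discount at r = 0.106.
D_1 = 10.2628
D_2 = 12.7977
D_3 = 15.9588
D_4 = 19.9006
D_5 = 24.8160
D_6 = 30.9456
Terminal value at t=6: TV = D_7/(r−g) = 32.3907/(0.106−0.0467) = 546.2181
P₀ = 10.2628/(1+0.106)^1 + 12.7977/(1+0.106)^2 + 15.9588/(1+0.106)^3 + 19.9006/(1+0.106)^4 + 24.8160/(1+0.106)^5 + 30.9456/(1+0.106)^6 + 546.2181/(1+0.106)^6 = 375.1647

R$375.16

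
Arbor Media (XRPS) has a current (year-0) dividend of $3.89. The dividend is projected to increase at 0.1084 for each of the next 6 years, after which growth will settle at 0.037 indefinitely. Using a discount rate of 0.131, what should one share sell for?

Two-stage DDM. Project D₁…D_6 at 0.1084, terminal growth 0.037, discount at r = 0.131.
D_1 = 4.3117
D_2 = 4.7791
D_3 = 5.2971
D_4 = 5.8713
D_5 = 6.5078
D_6 = 7.2132
Terminal value at t=6: TV = D_7/(r−g) = 7.4801/(0.131−0.037) = 79.5755
P₀ = 4.3117/(1+0.131)^1 + 4.7791/(1+0.131)^2 + 5.2971/(1+0.131)^3 + 5.8713/(1+0.131)^4 + 6.5078/(1+0.131)^5 + 7.2132/(1+0.131)^6 + 79.5755/(1+0.131)^6 = 59.7802

$59.78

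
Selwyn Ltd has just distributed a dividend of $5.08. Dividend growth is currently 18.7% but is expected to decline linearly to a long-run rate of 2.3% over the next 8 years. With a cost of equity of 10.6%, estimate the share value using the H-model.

$102.76

H-model: P₀ = D₀[(1+g_L) + H(g_S−g_L)]/(r−g_L), with H = 8/2 = 4.
P₀ = 5.08 × [(1+0.023) + 4×(0.187−0.023)] / (0.106−0.023)
   = 5.08 × 1.6790 / 0.083 = 102.7629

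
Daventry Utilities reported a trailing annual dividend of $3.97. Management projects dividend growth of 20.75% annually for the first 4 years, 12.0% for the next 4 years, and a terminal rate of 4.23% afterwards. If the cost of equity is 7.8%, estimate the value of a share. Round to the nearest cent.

$261.40

Three-stage DDM. Project D₁…D_8; terminal Gordon value at t=8 with g = 0.0423; discount at r = 0.078.
D_1 = 4.7938
D_2 = 5.7885
D_3 = 6.9896
D_4 = 8.4399
D_5 = 9.4527
D_6 = 10.5871
D_7 = 11.8575
D_8 = 13.2804
TV_8 = 13.8422/(0.078−0.0423) = 387.7356
P₀ = Σ Dₜ/(1+r)ᵗ + TV_8/(1+r)^8 = 261.3990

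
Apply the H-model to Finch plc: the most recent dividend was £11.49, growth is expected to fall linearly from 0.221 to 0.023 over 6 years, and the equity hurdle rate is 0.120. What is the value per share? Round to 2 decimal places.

£191.54

H-model: P₀ = D₀[(1+g_L) + H(g_S−g_L)]/(r−g_L), with H = 6/2 = 3.
P₀ = 11.49 × [(1+0.023) + 3×(0.221−0.023)] / (0.12−0.023)
   = 11.49 × 1.6170 / 0.097 = 191.5395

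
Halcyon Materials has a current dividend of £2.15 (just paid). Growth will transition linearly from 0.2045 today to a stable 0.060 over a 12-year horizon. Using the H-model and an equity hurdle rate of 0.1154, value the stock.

H-model: P₀ = D₀[(1+g_L) + H(g_S−g_L)]/(r−g_L), with H = 12/2 = 6.
P₀ = 2.15 × [(1+0.06) + 6×(0.2045−0.06)] / (0.1154−0.06)
   = 2.15 × 1.9270 / 0.0554 = 74.7843

£74.78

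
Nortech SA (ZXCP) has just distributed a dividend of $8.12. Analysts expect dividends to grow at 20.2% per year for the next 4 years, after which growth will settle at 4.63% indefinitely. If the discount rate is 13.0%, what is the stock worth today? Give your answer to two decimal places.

Two-stage DDM. Project D₁…D_4 at 0.202, terminal growth 0.0463, discount at r = 0.13.
D_1 = 9.7602
D_2 = 11.7318
D_3 = 14.1016
D_4 = 16.9502
Terminal value at t=4: TV = D_5/(r−g) = 17.7350/(0.13−0.0463) = 211.8872
P₀ = 9.7602/(1+0.13)^1 + 11.7318/(1+0.13)^2 + 14.1016/(1+0.13)^3 + 16.9502/(1+0.13)^4 + 211.8872/(1+0.13)^4 = 167.9485

$167.95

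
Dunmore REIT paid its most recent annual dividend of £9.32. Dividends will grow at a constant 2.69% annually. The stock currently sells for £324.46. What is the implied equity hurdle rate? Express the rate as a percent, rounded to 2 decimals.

5.64%

Rearranging the constant-growth DDM: r = D₁/P₀ + g.
D₁ = 9.32 × (1 + 0.0269) = 9.5707.
r = 9.5707 / 324.46 + 0.0269 = 0.02950 + 0.0269 = 0.05640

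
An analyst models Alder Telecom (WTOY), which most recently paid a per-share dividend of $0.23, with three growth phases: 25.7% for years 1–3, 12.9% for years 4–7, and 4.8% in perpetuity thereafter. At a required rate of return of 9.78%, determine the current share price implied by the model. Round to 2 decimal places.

Three-stage DDM. Project D₁…D_7; terminal Gordon value at t=7 with g = 0.048; discount at r = 0.0978.
D_1 = 0.2891
D_2 = 0.3634
D_3 = 0.4568
D_4 = 0.5157
D_5 = 0.5823
D_6 = 0.6574
D_7 = 0.7422
TV_7 = 0.7778/(0.0978−0.048) = 15.6186
P₀ = Σ Dₜ/(1+r)ᵗ + TV_7/(1+r)^7 = 10.5201

$10.52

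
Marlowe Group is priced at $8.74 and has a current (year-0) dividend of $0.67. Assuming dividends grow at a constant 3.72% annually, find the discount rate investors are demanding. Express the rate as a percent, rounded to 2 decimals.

11.67%

Rearranging the constant-growth DDM: r = D₁/P₀ + g.
D₁ = 0.67 × (1 + 0.0372) = 0.6949.
r = 0.6949 / 8.74 + 0.0372 = 0.07951 + 0.0372 = 0.11671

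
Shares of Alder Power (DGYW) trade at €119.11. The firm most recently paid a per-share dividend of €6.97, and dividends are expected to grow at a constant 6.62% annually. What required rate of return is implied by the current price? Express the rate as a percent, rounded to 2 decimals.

12.86%

Rearranging the constant-growth DDM: r = D₁/P₀ + g.
D₁ = 6.97 × (1 + 0.0662) = 7.4314.
r = 7.4314 / 119.11 + 0.0662 = 0.06239 + 0.0662 = 0.12859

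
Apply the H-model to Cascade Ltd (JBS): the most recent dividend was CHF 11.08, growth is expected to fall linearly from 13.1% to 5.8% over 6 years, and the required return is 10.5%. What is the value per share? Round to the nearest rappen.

H-model: P₀ = D₀[(1+g_L) + H(g_S−g_L)]/(r−g_L), with H = 6/2 = 3.
P₀ = 11.08 × [(1+0.058) + 3×(0.131−0.058)] / (0.105−0.058)
   = 11.08 × 1.2770 / 0.047 = 301.0460

CHF 301.05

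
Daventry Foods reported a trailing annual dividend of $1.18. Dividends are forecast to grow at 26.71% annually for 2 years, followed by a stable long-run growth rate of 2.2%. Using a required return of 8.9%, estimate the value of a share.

Two-stage DDM. Project D₁…D_2 at 0.2671, terminal growth 0.022, discount at r = 0.089.
D_1 = 1.4952
D_2 = 1.8945
Terminal value at t=2: TV = D_3/(r−g) = 1.9362/(0.089−0.022) = 28.8988
P₀ = 1.4952/(1+0.089)^1 + 1.8945/(1+0.089)^2 + 28.8988/(1+0.089)^2 = 27.3387

$27.34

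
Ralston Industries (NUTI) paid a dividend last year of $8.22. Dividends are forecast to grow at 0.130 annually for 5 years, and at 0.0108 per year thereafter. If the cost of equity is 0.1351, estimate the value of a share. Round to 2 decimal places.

Two-stage DDM. Project D₁…D_5 at 0.13, terminal growth 0.0108, discount at r = 0.1351.
D_1 = 9.2886
D_2 = 10.4961
D_3 = 11.8606
D_4 = 13.4025
D_5 = 15.1448
Terminal value at t=5: TV = D_6/(r−g) = 15.3084/(0.1351−0.0108) = 123.1567
P₀ = 9.2886/(1+0.1351)^1 + 10.4961/(1+0.1351)^2 + 11.8606/(1+0.1351)^3 + 13.4025/(1+0.1351)^4 + 15.1448/(1+0.1351)^5 + 123.1567/(1+0.1351)^5 = 105.9056

$105.91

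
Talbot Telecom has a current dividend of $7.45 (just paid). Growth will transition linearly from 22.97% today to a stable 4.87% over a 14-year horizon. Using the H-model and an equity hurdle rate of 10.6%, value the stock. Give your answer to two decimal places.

H-model: P₀ = D₀[(1+g_L) + H(g_S−g_L)]/(r−g_L), with H = 14/2 = 7.
P₀ = 7.45 × [(1+0.0487) + 7×(0.2297−0.0487)] / (0.106−0.0487)
   = 7.45 × 2.3157 / 0.0573 = 301.0814

$301.08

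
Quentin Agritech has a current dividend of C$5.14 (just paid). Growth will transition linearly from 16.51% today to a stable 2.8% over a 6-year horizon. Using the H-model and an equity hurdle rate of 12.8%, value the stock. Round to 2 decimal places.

H-model: P₀ = D₀[(1+g_L) + H(g_S−g_L)]/(r−g_L), with H = 6/2 = 3.
P₀ = 5.14 × [(1+0.028) + 3×(0.1651−0.028)] / (0.128−0.028)
   = 5.14 × 1.4393 / 0.1 = 73.9800

C$73.98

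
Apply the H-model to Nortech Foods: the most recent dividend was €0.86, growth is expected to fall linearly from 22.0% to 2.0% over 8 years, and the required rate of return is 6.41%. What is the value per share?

H-model: P₀ = D₀[(1+g_L) + H(g_S−g_L)]/(r−g_L), with H = 8/2 = 4.
P₀ = 0.86 × [(1+0.02) + 4×(0.22−0.02)] / (0.0641−0.02)
   = 0.86 × 1.8200 / 0.0441 = 35.4921

€35.49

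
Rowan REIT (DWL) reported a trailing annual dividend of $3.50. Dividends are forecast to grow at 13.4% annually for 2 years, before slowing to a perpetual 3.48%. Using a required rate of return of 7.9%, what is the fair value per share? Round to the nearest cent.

Two-stage DDM. Project D₁…D_2 at 0.134, terminal growth 0.0348, discount at r = 0.079.
D_1 = 3.9690
D_2 = 4.5008
Terminal value at t=2: TV = D_3/(r−g) = 4.6575/(0.079−0.0348) = 105.3727
P₀ = 3.9690/(1+0.079)^1 + 4.5008/(1+0.079)^2 + 105.3727/(1+0.079)^2 = 98.0520

$98.05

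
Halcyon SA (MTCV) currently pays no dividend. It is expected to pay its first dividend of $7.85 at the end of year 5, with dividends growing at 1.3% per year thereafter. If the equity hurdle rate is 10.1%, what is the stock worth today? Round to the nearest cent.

$60.71

Deferred-dividend DDM. At t=4 the remaining stream is a growing perpetuity with first payment D_5 = 7.85.
V_4 = D_5/(r−g) = 7.85/(0.101−0.013) = 89.2045
P₀ = V_4/(1+r)^4 = 89.2045/(1+0.101)^4 = 60.7069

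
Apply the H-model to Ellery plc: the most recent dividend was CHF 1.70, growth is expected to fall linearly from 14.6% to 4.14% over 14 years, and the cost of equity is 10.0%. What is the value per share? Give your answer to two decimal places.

H-model: P₀ = D₀[(1+g_L) + H(g_S−g_L)]/(r−g_L), with H = 14/2 = 7.
P₀ = 1.70 × [(1+0.0414) + 7×(0.146−0.0414)] / (0.1−0.0414)
   = 1.70 × 1.7736 / 0.0586 = 51.4526

CHF 51.45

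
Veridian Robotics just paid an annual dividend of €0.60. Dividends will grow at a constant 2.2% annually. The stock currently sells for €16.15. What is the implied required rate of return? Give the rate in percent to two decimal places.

Rearranging the constant-growth DDM: r = D₁/P₀ + g.
D₁ = 0.60 × (1 + 0.022) = 0.6132.
r = 0.6132 / 16.15 + 0.022 = 0.03797 + 0.022 = 0.05997

6.00%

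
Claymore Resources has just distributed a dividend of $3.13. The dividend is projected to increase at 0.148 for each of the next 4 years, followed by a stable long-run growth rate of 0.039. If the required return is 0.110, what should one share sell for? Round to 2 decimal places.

Two-stage DDM. Project D₁…D_4 at 0.148, terminal growth 0.039, discount at r = 0.11.
D_1 = 3.5932
D_2 = 4.1250
D_3 = 4.7355
D_4 = 5.4364
Terminal value at t=4: TV = D_5/(r−g) = 5.6484/(0.11−0.039) = 79.5553
P₀ = 3.5932/(1+0.11)^1 + 4.1250/(1+0.11)^2 + 4.7355/(1+0.11)^3 + 5.4364/(1+0.11)^4 + 79.5553/(1+0.11)^4 = 66.0344

$66.03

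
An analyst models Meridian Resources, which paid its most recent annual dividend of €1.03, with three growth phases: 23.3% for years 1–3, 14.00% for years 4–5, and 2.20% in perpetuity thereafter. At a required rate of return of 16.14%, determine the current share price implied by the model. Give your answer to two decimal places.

Three-stage DDM. Project D₁…D_5; terminal Gordon value at t=5 with g = 0.022; discount at r = 0.1614.
D_1 = 1.2700
D_2 = 1.5659
D_3 = 1.9308
D_4 = 2.2011
D_5 = 2.5092
TV_5 = 2.5644/(0.1614−0.022) = 18.3960
P₀ = Σ Dₜ/(1+r)ᵗ + TV_5/(1+r)^5 = 14.5901

€14.59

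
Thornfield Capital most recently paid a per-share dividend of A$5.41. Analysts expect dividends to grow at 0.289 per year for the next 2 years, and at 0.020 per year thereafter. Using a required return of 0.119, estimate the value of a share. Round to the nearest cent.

A$87.37

Two-stage DDM. Project D₁…D_2 at 0.289, terminal growth 0.02, discount at r = 0.119.
D_1 = 6.9735
D_2 = 8.9888
Terminal value at t=2: TV = D_3/(r−g) = 9.1686/(0.119−0.02) = 92.6122
P₀ = 6.9735/(1+0.119)^1 + 8.9888/(1+0.119)^2 + 92.6122/(1+0.119)^2 = 87.3724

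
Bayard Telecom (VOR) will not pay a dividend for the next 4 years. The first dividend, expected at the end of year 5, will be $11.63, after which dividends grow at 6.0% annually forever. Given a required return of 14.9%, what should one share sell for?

Deferred-dividend DDM. At t=4 the remaining stream is a growing perpetuity with first payment D_5 = 11.63.
V_4 = D_5/(r−g) = 11.63/(0.149−0.06) = 130.6742
P₀ = V_4/(1+r)^4 = 130.6742/(1+0.149)^4 = 74.9738

$74.97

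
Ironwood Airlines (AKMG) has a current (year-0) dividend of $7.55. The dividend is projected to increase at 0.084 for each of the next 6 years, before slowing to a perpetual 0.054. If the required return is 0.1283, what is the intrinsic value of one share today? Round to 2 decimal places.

$123.69

Two-stage DDM. Project D₁…D_6 at 0.084, terminal growth 0.054, discount at r = 0.1283.
D_1 = 8.1842
D_2 = 8.8717
D_3 = 9.6169
D_4 = 10.4247
D_5 = 11.3004
D_6 = 12.2496
Terminal value at t=6: TV = D_7/(r−g) = 12.9111/(0.1283−0.054) = 173.7699
P₀ = 8.1842/(1+0.1283)^1 + 8.8717/(1+0.1283)^2 + 9.6169/(1+0.1283)^3 + 10.4247/(1+0.1283)^4 + 11.3004/(1+0.1283)^5 + 12.2496/(1+0.1283)^6 + 173.7699/(1+0.1283)^6 = 123.6889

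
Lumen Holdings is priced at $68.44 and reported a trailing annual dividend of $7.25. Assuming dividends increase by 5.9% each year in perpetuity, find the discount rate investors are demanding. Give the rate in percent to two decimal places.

Rearranging the constant-growth DDM: r = D₁/P₀ + g.
D₁ = 7.25 × (1 + 0.059) = 7.6777.
r = 7.6777 / 68.44 + 0.059 = 0.11218 + 0.059 = 0.17118

17.12%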